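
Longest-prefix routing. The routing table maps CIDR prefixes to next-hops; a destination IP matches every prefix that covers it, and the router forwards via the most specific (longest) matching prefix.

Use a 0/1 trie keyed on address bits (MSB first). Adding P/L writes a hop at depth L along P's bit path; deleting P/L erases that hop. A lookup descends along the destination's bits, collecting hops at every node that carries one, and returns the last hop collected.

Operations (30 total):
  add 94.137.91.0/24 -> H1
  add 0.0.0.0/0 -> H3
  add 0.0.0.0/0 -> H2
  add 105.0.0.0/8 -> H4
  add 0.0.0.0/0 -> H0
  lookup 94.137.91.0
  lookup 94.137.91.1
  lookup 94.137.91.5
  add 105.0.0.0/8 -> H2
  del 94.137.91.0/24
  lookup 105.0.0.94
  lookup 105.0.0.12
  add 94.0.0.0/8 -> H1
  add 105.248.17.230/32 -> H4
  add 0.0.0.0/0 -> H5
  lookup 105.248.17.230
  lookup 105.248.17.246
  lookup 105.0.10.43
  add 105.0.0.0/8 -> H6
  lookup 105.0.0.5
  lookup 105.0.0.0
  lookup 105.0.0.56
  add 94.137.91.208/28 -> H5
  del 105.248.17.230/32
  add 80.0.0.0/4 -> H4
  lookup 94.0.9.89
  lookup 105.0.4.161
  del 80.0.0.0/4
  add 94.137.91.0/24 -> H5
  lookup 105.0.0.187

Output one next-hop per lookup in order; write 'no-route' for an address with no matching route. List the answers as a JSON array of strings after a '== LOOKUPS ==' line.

Apply in order:
  add 94.137.91.0/24 -> H1 at depth 24
  add 0.0.0.0/0 -> H3 at depth 0
  add 0.0.0.0/0 -> H2 at depth 0
  add 105.0.0.0/8 -> H4 at depth 8
  add 0.0.0.0/0 -> H0 at depth 0
  ? 94.137.91.0  path d0:H0→d1:-→d2:-→d3:-→d4:-→d5:-→d6:-→d7:-→d8:-→d9:-→d10:-→d11:-→d12:-→d13:-→d14:-→d15:-→d16:-→d17:-→d18:-→d19:-→d20:-→d21:-→d22:-→d23:-→d24:H1  best=H1
  ? 94.137.91.1  path d0:H0→d1:-→d2:-→d3:-→d4:-→d5:-→d6:-→d7:-→d8:-→d9:-→d10:-→d11:-→d12:-→d13:-→d14:-→d15:-→d16:-→d17:-→d18:-→d19:-→d20:-→d21:-→d22:-→d23:-→d24:H1  best=H1
  ? 94.137.91.5  path d0:H0→d1:-→d2:-→d3:-→d4:-→d5:-→d6:-→d7:-→d8:-→d9:-→d10:-→d11:-→d12:-→d13:-→d14:-→d15:-→d16:-→d17:-→d18:-→d19:-→d20:-→d21:-→d22:-→d23:-→d24:H1  best=H1
  add 105.0.0.0/8 -> H2 at depth 8
  - 94.137.91.0/24 clear@24
  ? 105.0.0.94  path d0:H0→d1:-→d2:-→d3:-→d4:-→d5:-→d6:-→d7:-→d8:H2  best=H2
  ? 105.0.0.12  path d0:H0→d1:-→d2:-→d3:-→d4:-→d5:-→d6:-→d7:-→d8:H2  best=H2
  add 94.0.0.0/8 -> H1 at depth 8
  add 105.248.17.230/32 -> H4 at depth 32
  add 0.0.0.0/0 -> H5 at depth 0
  ? 105.248.17.230  path d0:H5→d1:-→d2:-→d3:-→d4:-→d5:-→d6:-→d7:-→d8:H2→d9:-→d10:-→d11:-→d12:-→d13:-→d14:-→d15:-→d16:-→d17:-→d18:-→d19:-→d20:-→d21:-→d22:-→d23:-→d24:-→d25:-→d26:-→d27:-→d28:-→d29:-→d30:-→d31:-→d32:H4  best=H4
  ? 105.248.17.246  path d0:H5→d1:-→d2:-→d3:-→d4:-→d5:-→d6:-→d7:-→d8:H2→d9:-→d10:-→d11:-→d12:-→d13:-→d14:-→d15:-→d16:-→d17:-→d18:-→d19:-→d20:-→d21:-→d22:-→d23:-→d24:-→d25:-→d26:-→d27:-  best=H2
  ? 105.0.10.43  path d0:H5→d1:-→d2:-→d3:-→d4:-→d5:-→d6:-→d7:-→d8:H2  best=H2
  add 105.0.0.0/8 -> H6 at depth 8
  ? 105.0.0.5  path d0:H5→d1:-→d2:-→d3:-→d4:-→d5:-→d6:-→d7:-→d8:H6  best=H6
  ? 105.0.0.0  path d0:H5→d1:-→d2:-→d3:-→d4:-→d5:-→d6:-→d7:-→d8:H6  best=H6
  ? 105.0.0.56  path d0:H5→d1:-→d2:-→d3:-→d4:-→d5:-→d6:-→d7:-→d8:H6  best=H6
  add 94.137.91.208/28 -> H5 at depth 28
  - 105.248.17.230/32 clear@32
  add 80.0.0.0/4 -> H4 at depth 4
  ? 94.0.9.89  path d0:H5→d1:-→d2:-→d3:-→d4:H4→d5:-→d6:-→d7:-→d8:H1  best=H1
  ? 105.0.4.161  path d0:H5→d1:-→d2:-→d3:-→d4:-→d5:-→d6:-→d7:-→d8:H6  best=H6
  - 80.0.0.0/4 clear@4
  add 94.137.91.0/24 -> H5 at depth 24
  ? 105.0.0.187  path d0:H5→d1:-→d2:-→d3:-→d4:-→d5:-→d6:-→d7:-→d8:H6  best=H6

== LOOKUPS ==
["H1","H1","H1","H2","H2","H4","H2","H2","H6","H6","H6","H1","H6","H6"]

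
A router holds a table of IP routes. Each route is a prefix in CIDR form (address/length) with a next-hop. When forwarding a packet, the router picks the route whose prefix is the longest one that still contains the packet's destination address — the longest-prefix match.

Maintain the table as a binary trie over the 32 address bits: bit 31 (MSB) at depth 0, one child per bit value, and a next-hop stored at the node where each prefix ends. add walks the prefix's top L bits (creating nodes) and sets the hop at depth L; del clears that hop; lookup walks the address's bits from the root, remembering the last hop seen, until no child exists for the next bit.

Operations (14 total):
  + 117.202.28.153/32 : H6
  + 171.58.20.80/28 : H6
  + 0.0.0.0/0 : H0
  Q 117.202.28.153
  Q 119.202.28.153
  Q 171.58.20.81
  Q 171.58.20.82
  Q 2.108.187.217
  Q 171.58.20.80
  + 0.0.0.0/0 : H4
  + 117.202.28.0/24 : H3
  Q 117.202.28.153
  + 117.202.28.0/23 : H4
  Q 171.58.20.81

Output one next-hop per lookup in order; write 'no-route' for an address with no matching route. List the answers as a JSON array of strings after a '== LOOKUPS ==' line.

Process each operation:
  + 117.202.28.153/32 (H6) depth=32
  + 171.58.20.80/28 (H6) depth=28
  + 0.0.0.0/0 (H0) depth=0
  Q 117.202.28.153: descend 01110101110010100001110010011001 ; hops seen [H0,H6] ; pick H6
  Q 119.202.28.153: descend 011101 ; hops seen [H0] ; pick H0
  Q 171.58.20.81: descend 1010101100111010000101000101 ; hops seen [H0,H6] ; pick H6
  Q 171.58.20.82: descend 1010101100111010000101000101 ; hops seen [H0,H6] ; pick H6
  Q 2.108.187.217: descend 0 ; hops seen [H0] ; pick H0
  Q 171.58.20.80: descend 1010101100111010000101000101 ; hops seen [H0,H6] ; pick H6
  + 0.0.0.0/0 (H4) depth=0
  + 117.202.28.0/24 (H3) depth=24
  Q 117.202.28.153: descend 01110101110010100001110010011001 ; hops seen [H4,H3,H6] ; pick H6
  + 117.202.28.0/23 (H4) depth=23
  Q 171.58.20.81: descend 1010101100111010000101000101 ; hops seen [H4,H6] ; pick H6

== LOOKUPS ==
["H6","H0","H6","H6","H0","H6","H6","H6"]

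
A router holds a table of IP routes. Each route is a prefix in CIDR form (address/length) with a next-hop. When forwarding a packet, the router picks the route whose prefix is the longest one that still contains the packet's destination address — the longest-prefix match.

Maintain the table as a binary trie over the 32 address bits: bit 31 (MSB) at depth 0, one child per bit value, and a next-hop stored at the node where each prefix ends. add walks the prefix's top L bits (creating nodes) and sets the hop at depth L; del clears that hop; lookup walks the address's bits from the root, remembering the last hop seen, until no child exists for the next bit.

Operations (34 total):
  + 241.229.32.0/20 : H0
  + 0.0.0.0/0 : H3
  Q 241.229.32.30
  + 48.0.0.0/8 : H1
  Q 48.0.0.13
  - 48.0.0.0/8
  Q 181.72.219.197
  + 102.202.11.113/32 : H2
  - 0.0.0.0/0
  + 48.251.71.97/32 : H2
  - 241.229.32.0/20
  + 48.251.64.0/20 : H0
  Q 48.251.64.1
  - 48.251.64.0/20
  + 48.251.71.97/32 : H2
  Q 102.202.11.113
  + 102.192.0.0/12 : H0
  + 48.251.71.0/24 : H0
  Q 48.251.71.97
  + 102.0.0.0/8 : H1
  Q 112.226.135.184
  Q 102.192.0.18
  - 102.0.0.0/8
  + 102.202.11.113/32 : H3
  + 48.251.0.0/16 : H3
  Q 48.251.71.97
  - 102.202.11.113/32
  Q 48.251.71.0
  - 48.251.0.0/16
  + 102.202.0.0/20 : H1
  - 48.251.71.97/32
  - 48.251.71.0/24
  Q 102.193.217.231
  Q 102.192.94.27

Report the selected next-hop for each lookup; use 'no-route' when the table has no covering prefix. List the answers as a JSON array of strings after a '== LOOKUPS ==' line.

Trace:
  add 241.229.32.0/20 -> H0 at depth 20
  add 0.0.0.0/0 -> H3 at depth 0
  Q 241.229.32.30: descend 11110001111001010010 ; hops seen [H3,H0] ; pick H0
  add 48.0.0.0/8 -> H1 at depth 8
  Q 48.0.0.13: descend 00110000 ; hops seen [H3,H1] ; pick H1
  - 48.0.0.0/8 clear@8
  Q 181.72.219.197: descend 1 ; hops seen [H3] ; pick H3
  add 102.202.11.113/32 -> H2 at depth 32
  - 0.0.0.0/0 clear@0
  add 48.251.71.97/32 -> H2 at depth 32
  - 241.229.32.0/20 clear@20
  add 48.251.64.0/20 -> H0 at depth 20
  Q 48.251.64.1: descend 001100001111101101000 ; hops seen [H0] ; pick H0
  - 48.251.64.0/20 clear@20
  add 48.251.71.97/32 -> H2 at depth 32
  Q 102.202.11.113: descend 01100110110010100000101101110001 ; hops seen [H2] ; pick H2
  add 102.192.0.0/12 -> H0 at depth 12
  add 48.251.71.0/24 -> H0 at depth 24
  Q 48.251.71.97: descend 00110000111110110100011101100001 ; hops seen [H0,H2] ; pick H2
  add 102.0.0.0/8 -> H1 at depth 8
  Q 112.226.135.184: descend 011 ; hops seen [∅] ; pick no-route
  Q 102.192.0.18: descend 011001101100 ; hops seen [H1,H0] ; pick H0
  - 102.0.0.0/8 clear@8
  add 102.202.11.113/32 -> H3 at depth 32
  add 48.251.0.0/16 -> H3 at depth 16
  Q 48.251.71.97: descend 00110000111110110100011101100001 ; hops seen [H3,H0,H2] ; pick H2
  - 102.202.11.113/32 clear@32
  Q 48.251.71.0: descend 0011000011111011010001110 ; hops seen [H3,H0] ; pick H0
  - 48.251.0.0/16 clear@16
  add 102.202.0.0/20 -> H1 at depth 20
  - 48.251.71.97/32 clear@32
  - 48.251.71.0/24 clear@24
  Q 102.193.217.231: descend 011001101100 ; hops seen [H0] ; pick H0
  Q 102.192.94.27: descend 011001101100 ; hops seen [H0] ; pick H0

== LOOKUPS ==
["H0","H1","H3","H0","H2","H2","no-route","H0","H2","H0","H0","H0"]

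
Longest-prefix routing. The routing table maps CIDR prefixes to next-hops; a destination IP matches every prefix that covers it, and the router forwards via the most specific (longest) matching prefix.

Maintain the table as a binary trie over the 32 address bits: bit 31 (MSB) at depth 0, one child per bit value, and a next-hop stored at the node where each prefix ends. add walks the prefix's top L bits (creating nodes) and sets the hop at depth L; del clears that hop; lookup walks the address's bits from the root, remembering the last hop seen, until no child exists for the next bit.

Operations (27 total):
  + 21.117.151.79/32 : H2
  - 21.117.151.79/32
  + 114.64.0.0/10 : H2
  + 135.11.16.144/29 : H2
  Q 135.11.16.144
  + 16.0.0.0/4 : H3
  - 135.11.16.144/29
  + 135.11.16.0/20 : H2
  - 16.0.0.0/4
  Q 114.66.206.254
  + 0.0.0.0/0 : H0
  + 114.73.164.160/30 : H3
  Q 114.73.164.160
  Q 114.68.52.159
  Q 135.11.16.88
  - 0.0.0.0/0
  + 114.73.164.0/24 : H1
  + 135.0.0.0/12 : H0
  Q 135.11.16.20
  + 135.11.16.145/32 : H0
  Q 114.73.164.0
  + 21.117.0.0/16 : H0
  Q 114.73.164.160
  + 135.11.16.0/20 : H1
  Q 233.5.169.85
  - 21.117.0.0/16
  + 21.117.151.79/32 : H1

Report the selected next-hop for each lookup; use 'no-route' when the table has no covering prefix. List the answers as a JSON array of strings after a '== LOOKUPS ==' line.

Trace:
  add 21.117.151.79/32 -> H2 at depth 32
  del 21.117.151.79/32 (clear depth 32)
  add 114.64.0.0/10 -> H2 at depth 10
  add 135.11.16.144/29 -> H2 at depth 29
  Q 135.11.16.144: descend 10000111000010110001000010010 ; hops seen [H2] ; pick H2
  add 16.0.0.0/4 -> H3 at depth 4
  del 135.11.16.144/29 (clear depth 29)
  add 135.11.16.0/20 -> H2 at depth 20
  del 16.0.0.0/4 (clear depth 4)
  Q 114.66.206.254: descend 0111001001 ; hops seen [H2] ; pick H2
  add 0.0.0.0/0 -> H0 at depth 0
  add 114.73.164.160/30 -> H3 at depth 30
  Q 114.73.164.160: descend 011100100100100110100100101000 ; hops seen [H0,H2,H3] ; pick H3
  Q 114.68.52.159: descend 011100100100 ; hops seen [H0,H2] ; pick H2
  Q 135.11.16.88: descend 100001110000101100010000 ; hops seen [H0,H2] ; pick H2
  del 0.0.0.0/0 (clear depth 0)
  add 114.73.164.0/24 -> H1 at depth 24
  add 135.0.0.0/12 -> H0 at depth 12
  Q 135.11.16.20: descend 100001110000101100010000 ; hops seen [H0,H2] ; pick H2
  add 135.11.16.145/32 -> H0 at depth 32
  Q 114.73.164.0: descend 011100100100100110100100 ; hops seen [H2,H1] ; pick H1
  add 21.117.0.0/16 -> H0 at depth 16
  Q 114.73.164.160: descend 011100100100100110100100101000 ; hops seen [H2,H1,H3] ; pick H3
  add 135.11.16.0/20 -> H1 at depth 20
  Q 233.5.169.85: descend 1 ; hops seen [∅] ; pick no-route
  del 21.117.0.0/16 (clear depth 16)
  add 21.117.151.79/32 -> H1 at depth 32

== LOOKUPS ==
["H2","H2","H3","H2","H2","H2","H1","H3","no-route"]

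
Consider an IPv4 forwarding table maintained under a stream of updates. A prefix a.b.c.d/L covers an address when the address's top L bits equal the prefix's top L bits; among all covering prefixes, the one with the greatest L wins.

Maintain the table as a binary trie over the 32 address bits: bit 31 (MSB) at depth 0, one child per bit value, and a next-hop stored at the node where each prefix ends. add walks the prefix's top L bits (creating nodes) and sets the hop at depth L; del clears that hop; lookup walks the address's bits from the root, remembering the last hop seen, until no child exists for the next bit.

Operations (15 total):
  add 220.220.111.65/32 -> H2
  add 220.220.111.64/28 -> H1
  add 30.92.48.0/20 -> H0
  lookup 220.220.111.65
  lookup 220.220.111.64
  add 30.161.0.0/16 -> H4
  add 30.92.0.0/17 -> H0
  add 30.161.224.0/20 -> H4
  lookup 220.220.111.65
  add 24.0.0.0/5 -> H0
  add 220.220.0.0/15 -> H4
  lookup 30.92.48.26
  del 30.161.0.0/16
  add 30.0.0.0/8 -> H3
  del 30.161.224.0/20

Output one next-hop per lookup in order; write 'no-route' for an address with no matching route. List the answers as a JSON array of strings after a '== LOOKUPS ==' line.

Process each operation:
  + 220.220.111.65/32 (H2) depth=32
  + 220.220.111.64/28 (H1) depth=28
  + 30.92.48.0/20 (H0) depth=20
  lookup 220.220.111.65: bits 11011100110111000110111101000001 walk d0:-→d1:-→d2:-→d3:-→d4:-→d5:-→d6:-→d7:-→d8:-→d9:-→d10:-→d11:-→d12:-→d13:-→d14:-→d15:-→d16:-→d17:-→d18:-→d19:-→d20:-→d21:-→d22:-→d23:-→d24:-→d25:-→d26:-→d27:-→d28:H1→d29:-→d30:-→d31:-→d32:H2 -> H2
  lookup 220.220.111.64: bits 1101110011011100011011110100000 walk d0:-→d1:-→d2:-→d3:-→d4:-→d5:-→d6:-→d7:-→d8:-→d9:-→d10:-→d11:-→d12:-→d13:-→d14:-→d15:-→d16:-→d17:-→d18:-→d19:-→d20:-→d21:-→d22:-→d23:-→d24:-→d25:-→d26:-→d27:-→d28:H1→d29:-→d30:-→d31:- -> H1
  + 30.161.0.0/16 (H4) depth=16
  + 30.92.0.0/17 (H0) depth=17
  + 30.161.224.0/20 (H4) depth=20
  lookup 220.220.111.65: bits 11011100110111000110111101000001 walk d0:-→d1:-→d2:-→d3:-→d4:-→d5:-→d6:-→d7:-→d8:-→d9:-→d10:-→d11:-→d12:-→d13:-→d14:-→d15:-→d16:-→d17:-→d18:-→d19:-→d20:-→d21:-→d22:-→d23:-→d24:-→d25:-→d26:-→d27:-→d28:H1→d29:-→d30:-→d31:-→d32:H2 -> H2
  + 24.0.0.0/5 (H0) depth=5
  + 220.220.0.0/15 (H4) depth=15
  lookup 30.92.48.26: bits 00011110010111000011 walk d0:-→d1:-→d2:-→d3:-→d4:-→d5:H0→d6:-→d7:-→d8:-→d9:-→d10:-→d11:-→d12:-→d13:-→d14:-→d15:-→d16:-→d17:H0→d18:-→d19:-→d20:H0 -> H0
  del 30.161.0.0/16 (clear depth 16)
  + 30.0.0.0/8 (H3) depth=8
  del 30.161.224.0/20 (clear depth 20)

== LOOKUPS ==
["H2","H1","H2","H0"]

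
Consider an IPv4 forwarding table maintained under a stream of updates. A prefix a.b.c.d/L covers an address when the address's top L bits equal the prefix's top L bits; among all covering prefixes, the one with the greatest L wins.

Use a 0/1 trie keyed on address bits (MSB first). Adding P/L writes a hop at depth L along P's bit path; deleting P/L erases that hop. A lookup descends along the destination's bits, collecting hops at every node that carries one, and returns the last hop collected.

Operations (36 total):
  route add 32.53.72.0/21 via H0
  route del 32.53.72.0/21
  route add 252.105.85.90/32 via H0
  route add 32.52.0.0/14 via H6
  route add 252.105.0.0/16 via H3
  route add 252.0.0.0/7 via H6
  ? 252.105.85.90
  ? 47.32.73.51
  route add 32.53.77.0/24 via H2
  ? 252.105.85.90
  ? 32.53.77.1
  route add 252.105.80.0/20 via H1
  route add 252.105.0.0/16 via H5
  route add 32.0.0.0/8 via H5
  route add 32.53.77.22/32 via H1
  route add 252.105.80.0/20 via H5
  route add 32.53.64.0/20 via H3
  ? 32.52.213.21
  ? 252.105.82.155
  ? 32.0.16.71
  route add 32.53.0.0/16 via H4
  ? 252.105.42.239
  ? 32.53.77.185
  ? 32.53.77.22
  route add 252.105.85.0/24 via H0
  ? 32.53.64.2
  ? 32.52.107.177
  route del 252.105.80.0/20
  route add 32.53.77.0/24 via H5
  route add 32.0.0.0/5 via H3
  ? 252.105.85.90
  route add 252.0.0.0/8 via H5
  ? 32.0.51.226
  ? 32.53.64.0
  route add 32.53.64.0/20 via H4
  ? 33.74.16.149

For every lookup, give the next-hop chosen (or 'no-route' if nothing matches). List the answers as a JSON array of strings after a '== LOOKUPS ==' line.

Trace:
  add 32.53.72.0/21 -> H0 at depth 21
  - 32.53.72.0/21 clear@21
  add 252.105.85.90/32 -> H0 at depth 32
  add 32.52.0.0/14 -> H6 at depth 14
  add 252.105.0.0/16 -> H3 at depth 16
  add 252.0.0.0/7 -> H6 at depth 7
  ? 252.105.85.90  path d0:-→d1:-→d2:-→d3:-→d4:-→d5:-→d6:-→d7:H6→d8:-→d9:-→d10:-→d11:-→d12:-→d13:-→d14:-→d15:-→d16:H3→d17:-→d18:-→d19:-→d20:-→d21:-→d22:-→d23:-→d24:-→d25:-→d26:-→d27:-→d28:-→d29:-→d30:-→d31:-→d32:H0  best=H0
  ? 47.32.73.51  path d0:-→d1:-→d2:-→d3:-→d4:-  best=no-route
  add 32.53.77.0/24 -> H2 at depth 24
  ? 252.105.85.90  path d0:-→d1:-→d2:-→d3:-→d4:-→d5:-→d6:-→d7:H6→d8:-→d9:-→d10:-→d11:-→d12:-→d13:-→d14:-→d15:-→d16:H3→d17:-→d18:-→d19:-→d20:-→d21:-→d22:-→d23:-→d24:-→d25:-→d26:-→d27:-→d28:-→d29:-→d30:-→d31:-→d32:H0  best=H0
  ? 32.53.77.1  path d0:-→d1:-→d2:-→d3:-→d4:-→d5:-→d6:-→d7:-→d8:-→d9:-→d10:-→d11:-→d12:-→d13:-→d14:H6→d15:-→d16:-→d17:-→d18:-→d19:-→d20:-→d21:-→d22:-→d23:-→d24:H2  best=H2
  add 252.105.80.0/20 -> H1 at depth 20
  add 252.105.0.0/16 -> H5 at depth 16
  add 32.0.0.0/8 -> H5 at depth 8
  add 32.53.77.22/32 -> H1 at depth 32
  add 252.105.80.0/20 -> H5 at depth 20
  add 32.53.64.0/20 -> H3 at depth 20
  ? 32.52.213.21  path d0:-→d1:-→d2:-→d3:-→d4:-→d5:-→d6:-→d7:-→d8:H5→d9:-→d10:-→d11:-→d12:-→d13:-→d14:H6→d15:-  best=H6
  ? 252.105.82.155  path d0:-→d1:-→d2:-→d3:-→d4:-→d5:-→d6:-→d7:H6→d8:-→d9:-→d10:-→d11:-→d12:-→d13:-→d14:-→d15:-→d16:H5→d17:-→d18:-→d19:-→d20:H5→d21:-  best=H5
  ? 32.0.16.71  path d0:-→d1:-→d2:-→d3:-→d4:-→d5:-→d6:-→d7:-→d8:H5→d9:-→d10:-  best=H5
  add 32.53.0.0/16 -> H4 at depth 16
  ? 252.105.42.239  path d0:-→d1:-→d2:-→d3:-→d4:-→d5:-→d6:-→d7:H6→d8:-→d9:-→d10:-→d11:-→d12:-→d13:-→d14:-→d15:-→d16:H5→d17:-  best=H5
  ? 32.53.77.185  path d0:-→d1:-→d2:-→d3:-→d4:-→d5:-→d6:-→d7:-→d8:H5→d9:-→d10:-→d11:-→d12:-→d13:-→d14:H6→d15:-→d16:H4→d17:-→d18:-→d19:-→d20:H3→d21:-→d22:-→d23:-→d24:H2  best=H2
  ? 32.53.77.22  path d0:-→d1:-→d2:-→d3:-→d4:-→d5:-→d6:-→d7:-→d8:H5→d9:-→d10:-→d11:-→d12:-→d13:-→d14:H6→d15:-→d16:H4→d17:-→d18:-→d19:-→d20:H3→d21:-→d22:-→d23:-→d24:H2→d25:-→d26:-→d27:-→d28:-→d29:-→d30:-→d31:-→d32:H1  best=H1
  add 252.105.85.0/24 -> H0 at depth 24
  ? 32.53.64.2  path d0:-→d1:-→d2:-→d3:-→d4:-→d5:-→d6:-→d7:-→d8:H5→d9:-→d10:-→d11:-→d12:-→d13:-→d14:H6→d15:-→d16:H4→d17:-→d18:-→d19:-→d20:H3  best=H3
  ? 32.52.107.177  path d0:-→d1:-→d2:-→d3:-→d4:-→d5:-→d6:-→d7:-→d8:H5→d9:-→d10:-→d11:-→d12:-→d13:-→d14:H6→d15:-  best=H6
  - 252.105.80.0/20 clear@20
  add 32.53.77.0/24 -> H5 at depth 24
  add 32.0.0.0/5 -> H3 at depth 5
  ? 252.105.85.90  path d0:-→d1:-→d2:-→d3:-→d4:-→d5:-→d6:-→d7:H6→d8:-→d9:-→d10:-→d11:-→d12:-→d13:-→d14:-→d15:-→d16:H5→d17:-→d18:-→d19:-→d20:-→d21:-→d22:-→d23:-→d24:H0→d25:-→d26:-→d27:-→d28:-→d29:-→d30:-→d31:-→d32:H0  best=H0
  add 252.0.0.0/8 -> H5 at depth 8
  ? 32.0.51.226  path d0:-→d1:-→d2:-→d3:-→d4:-→d5:H3→d6:-→d7:-→d8:H5→d9:-→d10:-  best=H5
  ? 32.53.64.0  path d0:-→d1:-→d2:-→d3:-→d4:-→d5:H3→d6:-→d7:-→d8:H5→d9:-→d10:-→d11:-→d12:-→d13:-→d14:H6→d15:-→d16:H4→d17:-→d18:-→d19:-→d20:H3  best=H3
  add 32.53.64.0/20 -> H4 at depth 20
  ? 33.74.16.149  path d0:-→d1:-→d2:-→d3:-→d4:-→d5:H3→d6:-→d7:-  best=H3

== LOOKUPS ==
["H0","no-route","H0","H2","H6","H5","H5","H5","H2","H1","H3","H6","H0","H5","H3","H3"]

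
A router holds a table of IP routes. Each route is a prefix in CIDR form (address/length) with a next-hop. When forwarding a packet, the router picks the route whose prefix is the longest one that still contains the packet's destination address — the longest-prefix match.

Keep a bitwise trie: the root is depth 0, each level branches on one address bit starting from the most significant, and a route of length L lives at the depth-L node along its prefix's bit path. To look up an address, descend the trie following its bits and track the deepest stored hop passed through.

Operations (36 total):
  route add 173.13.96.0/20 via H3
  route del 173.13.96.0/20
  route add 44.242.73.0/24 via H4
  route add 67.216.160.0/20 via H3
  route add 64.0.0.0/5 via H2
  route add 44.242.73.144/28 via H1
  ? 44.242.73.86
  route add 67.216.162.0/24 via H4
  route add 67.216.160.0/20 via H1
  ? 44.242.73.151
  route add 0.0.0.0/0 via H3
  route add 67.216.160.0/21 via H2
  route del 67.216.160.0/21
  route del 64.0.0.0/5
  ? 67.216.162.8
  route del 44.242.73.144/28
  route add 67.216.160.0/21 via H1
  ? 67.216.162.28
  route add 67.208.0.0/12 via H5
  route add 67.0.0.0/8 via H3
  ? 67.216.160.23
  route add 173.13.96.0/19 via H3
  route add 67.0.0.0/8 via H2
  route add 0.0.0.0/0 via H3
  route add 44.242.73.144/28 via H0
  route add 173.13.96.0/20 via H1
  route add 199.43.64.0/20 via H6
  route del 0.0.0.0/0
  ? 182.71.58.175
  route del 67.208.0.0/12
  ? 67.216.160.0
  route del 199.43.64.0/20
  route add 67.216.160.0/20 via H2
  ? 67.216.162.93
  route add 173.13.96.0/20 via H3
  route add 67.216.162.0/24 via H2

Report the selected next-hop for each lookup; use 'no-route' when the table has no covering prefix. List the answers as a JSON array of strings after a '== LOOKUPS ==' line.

Trace:
  + 173.13.96.0/20 (H3) depth=20
  - 173.13.96.0/20 clear@20
  + 44.242.73.0/24 (H4) depth=24
  + 67.216.160.0/20 (H3) depth=20
  + 64.0.0.0/5 (H2) depth=5
  + 44.242.73.144/28 (H1) depth=28
  ? 44.242.73.86  path d0:-→d1:-→d2:-→d3:-→d4:-→d5:-→d6:-→d7:-→d8:-→d9:-→d10:-→d11:-→d12:-→d13:-→d14:-→d15:-→d16:-→d17:-→d18:-→d19:-→d20:-→d21:-→d22:-→d23:-→d24:H4  best=H4
  + 67.216.162.0/24 (H4) depth=24
  + 67.216.160.0/20 (H1) depth=20
  ? 44.242.73.151  path d0:-→d1:-→d2:-→d3:-→d4:-→d5:-→d6:-→d7:-→d8:-→d9:-→d10:-→d11:-→d12:-→d13:-→d14:-→d15:-→d16:-→d17:-→d18:-→d19:-→d20:-→d21:-→d22:-→d23:-→d24:H4→d25:-→d26:-→d27:-→d28:H1  best=H1
  + 0.0.0.0/0 (H3) depth=0
  + 67.216.160.0/21 (H2) depth=21
  - 67.216.160.0/21 clear@21
  - 64.0.0.0/5 clear@5
  ? 67.216.162.8  path d0:H3→d1:-→d2:-→d3:-→d4:-→d5:-→d6:-→d7:-→d8:-→d9:-→d10:-→d11:-→d12:-→d13:-→d14:-→d15:-→d16:-→d17:-→d18:-→d19:-→d20:H1→d21:-→d22:-→d23:-→d24:H4  best=H4
  - 44.242.73.144/28 clear@28
  + 67.216.160.0/21 (H1) depth=21
  ? 67.216.162.28  path d0:H3→d1:-→d2:-→d3:-→d4:-→d5:-→d6:-→d7:-→d8:-→d9:-→d10:-→d11:-→d12:-→d13:-→d14:-→d15:-→d16:-→d17:-→d18:-→d19:-→d20:H1→d21:H1→d22:-→d23:-→d24:H4  best=H4
  + 67.208.0.0/12 (H5) depth=12
  + 67.0.0.0/8 (H3) depth=8
  ? 67.216.160.23  path d0:H3→d1:-→d2:-→d3:-→d4:-→d5:-→d6:-→d7:-→d8:H3→d9:-→d10:-→d11:-→d12:H5→d13:-→d14:-→d15:-→d16:-→d17:-→d18:-→d19:-→d20:H1→d21:H1→d22:-  best=H1
  + 173.13.96.0/19 (H3) depth=19
  + 67.0.0.0/8 (H2) depth=8
  + 0.0.0.0/0 (H3) depth=0
  + 44.242.73.144/28 (H0) depth=28
  + 173.13.96.0/20 (H1) depth=20
  + 199.43.64.0/20 (H6) depth=20
  - 0.0.0.0/0 clear@0
  ? 182.71.58.175  path d0:-→d1:-→d2:-→d3:-  best=no-route
  - 67.208.0.0/12 clear@12
  ? 67.216.160.0  path d0:-→d1:-→d2:-→d3:-→d4:-→d5:-→d6:-→d7:-→d8:H2→d9:-→d10:-→d11:-→d12:-→d13:-→d14:-→d15:-→d16:-→d17:-→d18:-→d19:-→d20:H1→d21:H1→d22:-  best=H1
  - 199.43.64.0/20 clear@20
  + 67.216.160.0/20 (H2) depth=20
  ? 67.216.162.93  path d0:-→d1:-→d2:-→d3:-→d4:-→d5:-→d6:-→d7:-→d8:H2→d9:-→d10:-→d11:-→d12:-→d13:-→d14:-→d15:-→d16:-→d17:-→d18:-→d19:-→d20:H2→d21:H1→d22:-→d23:-→d24:H4  best=H4
  + 173.13.96.0/20 (H3) depth=20
  + 67.216.162.0/24 (H2) depth=24

== LOOKUPS ==
["H4","H1","H4","H4","H1","no-route","H1","H4"]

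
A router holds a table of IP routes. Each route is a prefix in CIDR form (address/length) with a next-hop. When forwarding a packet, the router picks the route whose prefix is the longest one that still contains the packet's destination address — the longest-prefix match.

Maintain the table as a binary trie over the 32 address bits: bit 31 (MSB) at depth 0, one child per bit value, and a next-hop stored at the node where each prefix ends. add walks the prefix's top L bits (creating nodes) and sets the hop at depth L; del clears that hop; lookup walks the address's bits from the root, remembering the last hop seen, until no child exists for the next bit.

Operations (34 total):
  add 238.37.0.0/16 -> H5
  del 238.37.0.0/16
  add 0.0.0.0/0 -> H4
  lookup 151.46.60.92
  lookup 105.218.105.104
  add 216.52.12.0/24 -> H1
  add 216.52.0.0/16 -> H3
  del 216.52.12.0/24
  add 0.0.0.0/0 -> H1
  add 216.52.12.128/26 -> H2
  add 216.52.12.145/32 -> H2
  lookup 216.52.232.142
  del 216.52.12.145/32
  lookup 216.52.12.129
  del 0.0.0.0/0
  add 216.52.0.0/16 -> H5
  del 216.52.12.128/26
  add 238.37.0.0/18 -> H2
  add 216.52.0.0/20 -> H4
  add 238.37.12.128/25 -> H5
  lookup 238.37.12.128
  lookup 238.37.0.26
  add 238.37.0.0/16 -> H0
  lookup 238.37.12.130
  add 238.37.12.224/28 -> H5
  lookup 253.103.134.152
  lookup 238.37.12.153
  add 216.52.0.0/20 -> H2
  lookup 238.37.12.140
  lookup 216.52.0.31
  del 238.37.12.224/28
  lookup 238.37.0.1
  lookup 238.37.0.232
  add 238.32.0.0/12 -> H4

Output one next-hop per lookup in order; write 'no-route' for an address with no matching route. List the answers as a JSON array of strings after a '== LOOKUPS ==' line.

Apply in order:
  add 238.37.0.0/16 -> H5 at depth 16
  - 238.37.0.0/16 clear@16
  add 0.0.0.0/0 -> H4 at depth 0
  lookup 151.46.60.92: bits 1 walk d0:H4→d1:- -> H4
  lookup 105.218.105.104: bits ε walk d0:H4 -> H4
  add 216.52.12.0/24 -> H1 at depth 24
  add 216.52.0.0/16 -> H3 at depth 16
  - 216.52.12.0/24 clear@24
  add 0.0.0.0/0 -> H1 at depth 0
  add 216.52.12.128/26 -> H2 at depth 26
  add 216.52.12.145/32 -> H2 at depth 32
  lookup 216.52.232.142: bits 1101100000110100 walk d0:H1→d1:-→d2:-→d3:-→d4:-→d5:-→d6:-→d7:-→d8:-→d9:-→d10:-→d11:-→d12:-→d13:-→d14:-→d15:-→d16:H3 -> H3
  - 216.52.12.145/32 clear@32
  lookup 216.52.12.129: bits 110110000011010000001100100 walk d0:H1→d1:-→d2:-→d3:-→d4:-→d5:-→d6:-→d7:-→d8:-→d9:-→d10:-→d11:-→d12:-→d13:-→d14:-→d15:-→d16:H3→d17:-→d18:-→d19:-→d20:-→d21:-→d22:-→d23:-→d24:-→d25:-→d26:H2→d27:- -> H2
  - 0.0.0.0/0 clear@0
  add 216.52.0.0/16 -> H5 at depth 16
  - 216.52.12.128/26 clear@26
  add 238.37.0.0/18 -> H2 at depth 18
  add 216.52.0.0/20 -> H4 at depth 20
  add 238.37.12.128/25 -> H5 at depth 25
  lookup 238.37.12.128: bits 1110111000100101000011001 walk d0:-→d1:-→d2:-→d3:-→d4:-→d5:-→d6:-→d7:-→d8:-→d9:-→d10:-→d11:-→d12:-→d13:-→d14:-→d15:-→d16:-→d17:-→d18:H2→d19:-→d20:-→d21:-→d22:-→d23:-→d24:-→d25:H5 -> H5
  lookup 238.37.0.26: bits 11101110001001010000 walk d0:-→d1:-→d2:-→d3:-→d4:-→d5:-→d6:-→d7:-→d8:-→d9:-→d10:-→d11:-→d12:-→d13:-→d14:-→d15:-→d16:-→d17:-→d18:H2→d19:-→d20:- -> H2
  add 238.37.0.0/16 -> H0 at depth 16
  lookup 238.37.12.130: bits 1110111000100101000011001 walk d0:-→d1:-→d2:-→d3:-→d4:-→d5:-→d6:-→d7:-→d8:-→d9:-→d10:-→d11:-→d12:-→d13:-→d14:-→d15:-→d16:H0→d17:-→d18:H2→d19:-→d20:-→d21:-→d22:-→d23:-→d24:-→d25:H5 -> H5
  add 238.37.12.224/28 -> H5 at depth 28
  lookup 253.103.134.152: bits 111 walk d0:-→d1:-→d2:-→d3:- -> no-route
  lookup 238.37.12.153: bits 1110111000100101000011001 walk d0:-→d1:-→d2:-→d3:-→d4:-→d5:-→d6:-→d7:-→d8:-→d9:-→d10:-→d11:-→d12:-→d13:-→d14:-→d15:-→d16:H0→d17:-→d18:H2→d19:-→d20:-→d21:-→d22:-→d23:-→d24:-→d25:H5 -> H5
  add 216.52.0.0/20 -> H2 at depth 20
  lookup 238.37.12.140: bits 1110111000100101000011001 walk d0:-→d1:-→d2:-→d3:-→d4:-→d5:-→d6:-→d7:-→d8:-→d9:-→d10:-→d11:-→d12:-→d13:-→d14:-→d15:-→d16:H0→d17:-→d18:H2→d19:-→d20:-→d21:-→d22:-→d23:-→d24:-→d25:H5 -> H5
  lookup 216.52.0.31: bits 11011000001101000000 walk d0:-→d1:-→d2:-→d3:-→d4:-→d5:-→d6:-→d7:-→d8:-→d9:-→d10:-→d11:-→d12:-→d13:-→d14:-→d15:-→d16:H5→d17:-→d18:-→d19:-→d20:H2 -> H2
  - 238.37.12.224/28 clear@28
  lookup 238.37.0.1: bits 11101110001001010000 walk d0:-→d1:-→d2:-→d3:-→d4:-→d5:-→d6:-→d7:-→d8:-→d9:-→d10:-→d11:-→d12:-→d13:-→d14:-→d15:-→d16:H0→d17:-→d18:H2→d19:-→d20:- -> H2
  lookup 238.37.0.232: bits 11101110001001010000 walk d0:-→d1:-→d2:-→d3:-→d4:-→d5:-→d6:-→d7:-→d8:-→d9:-→d10:-→d11:-→d12:-→d13:-→d14:-→d15:-→d16:H0→d17:-→d18:H2→d19:-→d20:- -> H2
  add 238.32.0.0/12 -> H4 at depth 12

== LOOKUPS ==
["H4","H4","H3","H2","H5","H2","H5","no-route","H5","H5","H2","H2","H2"]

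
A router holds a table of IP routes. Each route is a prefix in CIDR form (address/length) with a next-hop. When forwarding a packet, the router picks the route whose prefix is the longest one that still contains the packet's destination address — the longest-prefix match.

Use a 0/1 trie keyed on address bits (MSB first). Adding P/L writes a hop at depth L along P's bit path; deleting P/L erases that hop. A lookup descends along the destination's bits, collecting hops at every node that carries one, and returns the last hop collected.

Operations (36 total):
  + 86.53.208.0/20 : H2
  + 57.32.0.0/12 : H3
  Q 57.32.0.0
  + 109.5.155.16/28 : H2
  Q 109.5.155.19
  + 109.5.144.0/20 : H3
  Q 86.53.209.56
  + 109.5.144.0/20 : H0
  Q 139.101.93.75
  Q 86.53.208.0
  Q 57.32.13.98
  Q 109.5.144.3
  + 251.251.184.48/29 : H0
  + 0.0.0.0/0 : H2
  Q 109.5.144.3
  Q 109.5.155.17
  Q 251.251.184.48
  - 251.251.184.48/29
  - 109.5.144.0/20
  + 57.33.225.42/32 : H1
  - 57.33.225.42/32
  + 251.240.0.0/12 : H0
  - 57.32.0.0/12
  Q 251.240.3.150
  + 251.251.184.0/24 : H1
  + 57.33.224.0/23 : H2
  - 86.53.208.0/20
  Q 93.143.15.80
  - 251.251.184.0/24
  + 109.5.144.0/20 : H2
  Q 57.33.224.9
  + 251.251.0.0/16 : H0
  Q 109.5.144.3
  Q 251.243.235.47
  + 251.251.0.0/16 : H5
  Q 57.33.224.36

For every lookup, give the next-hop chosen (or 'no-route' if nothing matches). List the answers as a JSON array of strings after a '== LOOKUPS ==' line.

Trace:
  + 86.53.208.0/20 (H2) depth=20
  + 57.32.0.0/12 (H3) depth=12
  lookup 57.32.0.0: bits 001110010010 walk d0:-→d1:-→d2:-→d3:-→d4:-→d5:-→d6:-→d7:-→d8:-→d9:-→d10:-→d11:-→d12:H3 -> H3
  + 109.5.155.16/28 (H2) depth=28
  lookup 109.5.155.19: bits 0110110100000101100110110001 walk d0:-→d1:-→d2:-→d3:-→d4:-→d5:-→d6:-→d7:-→d8:-→d9:-→d10:-→d11:-→d12:-→d13:-→d14:-→d15:-→d16:-→d17:-→d18:-→d19:-→d20:-→d21:-→d22:-→d23:-→d24:-→d25:-→d26:-→d27:-→d28:H2 -> H2
  + 109.5.144.0/20 (H3) depth=20
  lookup 86.53.209.56: bits 01010110001101011101 walk d0:-→d1:-→d2:-→d3:-→d4:-→d5:-→d6:-→d7:-→d8:-→d9:-→d10:-→d11:-→d12:-→d13:-→d14:-→d15:-→d16:-→d17:-→d18:-→d19:-→d20:H2 -> H2
  + 109.5.144.0/20 (H0) depth=20
  lookup 139.101.93.75: bits ε walk d0:- -> no-route
  lookup 86.53.208.0: bits 01010110001101011101 walk d0:-→d1:-→d2:-→d3:-→d4:-→d5:-→d6:-→d7:-→d8:-→d9:-→d10:-→d11:-→d12:-→d13:-→d14:-→d15:-→d16:-→d17:-→d18:-→d19:-→d20:H2 -> H2
  lookup 57.32.13.98: bits 001110010010 walk d0:-→d1:-→d2:-→d3:-→d4:-→d5:-→d6:-→d7:-→d8:-→d9:-→d10:-→d11:-→d12:H3 -> H3
  lookup 109.5.144.3: bits 01101101000001011001 walk d0:-→d1:-→d2:-→d3:-→d4:-→d5:-→d6:-→d7:-→d8:-→d9:-→d10:-→d11:-→d12:-→d13:-→d14:-→d15:-→d16:-→d17:-→d18:-→d19:-→d20:H0 -> H0
  + 251.251.184.48/29 (H0) depth=29
  + 0.0.0.0/0 (H2) depth=0
  lookup 109.5.144.3: bits 01101101000001011001 walk d0:H2→d1:-→d2:-→d3:-→d4:-→d5:-→d6:-→d7:-→d8:-→d9:-→d10:-→d11:-→d12:-→d13:-→d14:-→d15:-→d16:-→d17:-→d18:-→d19:-→d20:H0 -> H0
  lookup 109.5.155.17: bits 0110110100000101100110110001 walk d0:H2→d1:-→d2:-→d3:-→d4:-→d5:-→d6:-→d7:-→d8:-→d9:-→d10:-→d11:-→d12:-→d13:-→d14:-→d15:-→d16:-→d17:-→d18:-→d19:-→d20:H0→d21:-→d22:-→d23:-→d24:-→d25:-→d26:-→d27:-→d28:H2 -> H2
  lookup 251.251.184.48: bits 11111011111110111011100000110 walk d0:H2→d1:-→d2:-→d3:-→d4:-→d5:-→d6:-→d7:-→d8:-→d9:-→d10:-→d11:-→d12:-→d13:-→d14:-→d15:-→d16:-→d17:-→d18:-→d19:-→d20:-→d21:-→d22:-→d23:-→d24:-→d25:-→d26:-→d27:-→d28:-→d29:H0 -> H0
  - 251.251.184.48/29 clear@29
  - 109.5.144.0/20 clear@20
  + 57.33.225.42/32 (H1) depth=32
  - 57.33.225.42/32 clear@32
  + 251.240.0.0/12 (H0) depth=12
  - 57.32.0.0/12 clear@12
  lookup 251.240.3.150: bits 111110111111 walk d0:H2→d1:-→d2:-→d3:-→d4:-→d5:-→d6:-→d7:-→d8:-→d9:-→d10:-→d11:-→d12:H0 -> H0
  + 251.251.184.0/24 (H1) depth=24
  + 57.33.224.0/23 (H2) depth=23
  - 86.53.208.0/20 clear@20
  lookup 93.143.15.80: bits 0101 walk d0:H2→d1:-→d2:-→d3:-→d4:- -> H2
  - 251.251.184.0/24 clear@24
  + 109.5.144.0/20 (H2) depth=20
  lookup 57.33.224.9: bits 00111001001000011110000 walk d0:H2→d1:-→d2:-→d3:-→d4:-→d5:-→d6:-→d7:-→d8:-→d9:-→d10:-→d11:-→d12:-→d13:-→d14:-→d15:-→d16:-→d17:-→d18:-→d19:-→d20:-→d21:-→d22:-→d23:H2 -> H2
  + 251.251.0.0/16 (H0) depth=16
  lookup 109.5.144.3: bits 01101101000001011001 walk d0:H2→d1:-→d2:-→d3:-→d4:-→d5:-→d6:-→d7:-→d8:-→d9:-→d10:-→d11:-→d12:-→d13:-→d14:-→d15:-→d16:-→d17:-→d18:-→d19:-→d20:H2 -> H2
  lookup 251.243.235.47: bits 111110111111 walk d0:H2→d1:-→d2:-→d3:-→d4:-→d5:-→d6:-→d7:-→d8:-→d9:-→d10:-→d11:-→d12:H0 -> H0
  + 251.251.0.0/16 (H5) depth=16
  lookup 57.33.224.36: bits 00111001001000011110000 walk d0:H2→d1:-→d2:-→d3:-→d4:-→d5:-→d6:-→d7:-→d8:-→d9:-→d10:-→d11:-→d12:-→d13:-→d14:-→d15:-→d16:-→d17:-→d18:-→d19:-→d20:-→d21:-→d22:-→d23:H2 -> H2

== LOOKUPS ==
["H3","H2","H2","no-route","H2","H3","H0","H0","H2","H0","H0","H2","H2","H2","H0","H2"]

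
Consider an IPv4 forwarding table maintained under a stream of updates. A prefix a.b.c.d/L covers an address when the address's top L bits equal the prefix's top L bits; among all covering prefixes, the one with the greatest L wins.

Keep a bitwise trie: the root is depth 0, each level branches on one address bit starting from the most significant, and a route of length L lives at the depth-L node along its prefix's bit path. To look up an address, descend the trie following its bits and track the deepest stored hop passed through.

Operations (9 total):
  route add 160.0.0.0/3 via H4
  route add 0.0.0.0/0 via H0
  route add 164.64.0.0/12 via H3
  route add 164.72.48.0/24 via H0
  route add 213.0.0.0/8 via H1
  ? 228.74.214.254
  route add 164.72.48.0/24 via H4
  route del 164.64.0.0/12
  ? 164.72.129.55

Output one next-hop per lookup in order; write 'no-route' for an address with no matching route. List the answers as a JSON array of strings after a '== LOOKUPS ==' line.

Trace:
  add 160.0.0.0/3 -> H4 at depth 3
  add 0.0.0.0/0 -> H0 at depth 0
  add 164.64.0.0/12 -> H3 at depth 12
  add 164.72.48.0/24 -> H0 at depth 24
  add 213.0.0.0/8 -> H1 at depth 8
  lookup 228.74.214.254: bits 11 walk d0:H0→d1:-→d2:- -> H0
  add 164.72.48.0/24 -> H4 at depth 24
  del 164.64.0.0/12 (clear depth 12)
  lookup 164.72.129.55: bits 1010010001001000 walk d0:H0→d1:-→d2:-→d3:H4→d4:-→d5:-→d6:-→d7:-→d8:-→d9:-→d10:-→d11:-→d12:-→d13:-→d14:-→d15:-→d16:- -> H4

== LOOKUPS ==
["H0","H4"]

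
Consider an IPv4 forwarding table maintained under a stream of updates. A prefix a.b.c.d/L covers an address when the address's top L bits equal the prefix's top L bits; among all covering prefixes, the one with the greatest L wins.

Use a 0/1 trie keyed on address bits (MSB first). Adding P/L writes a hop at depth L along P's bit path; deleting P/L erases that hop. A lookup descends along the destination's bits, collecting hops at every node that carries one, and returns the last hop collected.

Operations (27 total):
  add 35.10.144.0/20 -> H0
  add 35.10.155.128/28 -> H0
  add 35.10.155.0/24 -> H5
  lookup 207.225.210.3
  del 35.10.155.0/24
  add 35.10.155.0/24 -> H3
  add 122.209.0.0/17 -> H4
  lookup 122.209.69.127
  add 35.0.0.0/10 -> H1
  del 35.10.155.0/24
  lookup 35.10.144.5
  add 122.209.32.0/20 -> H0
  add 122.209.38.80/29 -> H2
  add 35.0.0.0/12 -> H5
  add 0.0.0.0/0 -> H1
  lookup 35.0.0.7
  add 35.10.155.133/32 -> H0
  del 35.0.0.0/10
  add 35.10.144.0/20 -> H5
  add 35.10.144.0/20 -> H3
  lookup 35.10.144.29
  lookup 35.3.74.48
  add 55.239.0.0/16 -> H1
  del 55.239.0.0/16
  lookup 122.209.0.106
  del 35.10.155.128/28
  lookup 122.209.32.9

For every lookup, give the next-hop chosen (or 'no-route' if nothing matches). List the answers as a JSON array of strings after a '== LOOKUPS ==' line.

Apply in order:
  + 35.10.144.0/20 (H0) depth=20
  + 35.10.155.128/28 (H0) depth=28
  + 35.10.155.0/24 (H5) depth=24
  lookup 207.225.210.3: bits ε walk d0:- -> no-route
  del 35.10.155.0/24 (clear depth 24)
  + 35.10.155.0/24 (H3) depth=24
  + 122.209.0.0/17 (H4) depth=17
  lookup 122.209.69.127: bits 01111010110100010 walk d0:-→d1:-→d2:-→d3:-→d4:-→d5:-→d6:-→d7:-→d8:-→d9:-→d10:-→d11:-→d12:-→d13:-→d14:-→d15:-→d16:-→d17:H4 -> H4
  + 35.0.0.0/10 (H1) depth=10
  del 35.10.155.0/24 (clear depth 24)
  lookup 35.10.144.5: bits 00100011000010101001 walk d0:-→d1:-→d2:-→d3:-→d4:-→d5:-→d6:-→d7:-→d8:-→d9:-→d10:H1→d11:-→d12:-→d13:-→d14:-→d15:-→d16:-→d17:-→d18:-→d19:-→d20:H0 -> H0
  + 122.209.32.0/20 (H0) depth=20
  + 122.209.38.80/29 (H2) depth=29
  + 35.0.0.0/12 (H5) depth=12
  + 0.0.0.0/0 (H1) depth=0
  lookup 35.0.0.7: bits 001000110000 walk d0:H1→d1:-→d2:-→d3:-→d4:-→d5:-→d6:-→d7:-→d8:-→d9:-→d10:H1→d11:-→d12:H5 -> H5
  + 35.10.155.133/32 (H0) depth=32
  del 35.0.0.0/10 (clear depth 10)
  + 35.10.144.0/20 (H5) depth=20
  + 35.10.144.0/20 (H3) depth=20
  lookup 35.10.144.29: bits 00100011000010101001 walk d0:H1→d1:-→d2:-→d3:-→d4:-→d5:-→d6:-→d7:-→d8:-→d9:-→d10:-→d11:-→d12:H5→d13:-→d14:-→d15:-→d16:-→d17:-→d18:-→d19:-→d20:H3 -> H3
  lookup 35.3.74.48: bits 001000110000 walk d0:H1→d1:-→d2:-→d3:-→d4:-→d5:-→d6:-→d7:-→d8:-→d9:-→d10:-→d11:-→d12:H5 -> H5
  + 55.239.0.0/16 (H1) depth=16
  del 55.239.0.0/16 (clear depth 16)
  lookup 122.209.0.106: bits 011110101101000100 walk d0:H1→d1:-→d2:-→d3:-→d4:-→d5:-→d6:-→d7:-→d8:-→d9:-→d10:-→d11:-→d12:-→d13:-→d14:-→d15:-→d16:-→d17:H4→d18:- -> H4
  del 35.10.155.128/28 (clear depth 28)
  lookup 122.209.32.9: bits 011110101101000100100 walk d0:H1→d1:-→d2:-→d3:-→d4:-→d5:-→d6:-→d7:-→d8:-→d9:-→d10:-→d11:-→d12:-→d13:-→d14:-→d15:-→d16:-→d17:H4→d18:-→d19:-→d20:H0→d21:- -> H0

== LOOKUPS ==
["no-route","H4","H0","H5","H3","H5","H4","H0"]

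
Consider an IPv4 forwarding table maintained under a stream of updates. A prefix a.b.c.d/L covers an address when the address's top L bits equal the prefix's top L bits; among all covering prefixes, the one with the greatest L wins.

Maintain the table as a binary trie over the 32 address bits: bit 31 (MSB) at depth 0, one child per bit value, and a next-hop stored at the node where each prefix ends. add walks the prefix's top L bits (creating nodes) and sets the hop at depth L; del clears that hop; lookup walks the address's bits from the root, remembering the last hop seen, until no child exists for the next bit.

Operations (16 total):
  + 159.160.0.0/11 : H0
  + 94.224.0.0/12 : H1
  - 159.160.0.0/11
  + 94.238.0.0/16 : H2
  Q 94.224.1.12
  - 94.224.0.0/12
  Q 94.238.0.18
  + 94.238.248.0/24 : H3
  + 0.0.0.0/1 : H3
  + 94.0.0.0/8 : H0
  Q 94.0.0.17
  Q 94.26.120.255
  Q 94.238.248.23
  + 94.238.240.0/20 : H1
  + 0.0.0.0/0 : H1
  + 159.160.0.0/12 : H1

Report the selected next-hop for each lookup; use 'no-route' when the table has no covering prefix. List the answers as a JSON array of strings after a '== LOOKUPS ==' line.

Trace:
  + 159.160.0.0/11 (H0) depth=11
  + 94.224.0.0/12 (H1) depth=12
  - 159.160.0.0/11 clear@11
  + 94.238.0.0/16 (H2) depth=16
  Q 94.224.1.12: descend 010111101110 ; hops seen [H1] ; pick H1
  - 94.224.0.0/12 clear@12
  Q 94.238.0.18: descend 0101111011101110 ; hops seen [H2] ; pick H2
  + 94.238.248.0/24 (H3) depth=24
  + 0.0.0.0/1 (H3) depth=1
  + 94.0.0.0/8 (H0) depth=8
  Q 94.0.0.17: descend 01011110 ; hops seen [H3,H0] ; pick H0
  Q 94.26.120.255: descend 01011110 ; hops seen [H3,H0] ; pick H0
  Q 94.238.248.23: descend 010111101110111011111000 ; hops seen [H3,H0,H2,H3] ; pick H3
  + 94.238.240.0/20 (H1) depth=20
  + 0.0.0.0/0 (H1) depth=0
  + 159.160.0.0/12 (H1) depth=12

== LOOKUPS ==
["H1","H2","H0","H0","H3"]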